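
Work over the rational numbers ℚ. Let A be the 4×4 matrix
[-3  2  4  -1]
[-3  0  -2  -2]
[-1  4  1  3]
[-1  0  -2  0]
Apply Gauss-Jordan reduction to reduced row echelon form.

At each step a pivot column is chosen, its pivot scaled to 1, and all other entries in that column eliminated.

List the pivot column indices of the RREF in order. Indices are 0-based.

pivot columns: 0, 1, 2, 3

pivot(0,0)=-3: scale R0 → (1, -2/3, -4/3, 1/3)
  clear (1,0): R1 −= (-3)R0 → (0, -2, -6, -1)
  clear (2,0): R2 −= (-1)R0 → (0, 10/3, -1/3, 10/3)
  clear (3,0): R3 −= (-1)R0 → (0, -2/3, -10/3, 1/3)
pivot(1,1)=-2: scale R1 → (0, 1, 3, 1/2)
  clear (0,1): R0 −= (-2/3)R1 → (1, 0, 2/3, 2/3)
  clear (2,1): R2 −= (10/3)R1 → (0, 0, -31/3, 5/3)
  clear (3,1): R3 −= (-2/3)R1 → (0, 0, -4/3, 2/3)
pivot(2,2)=-31/3: scale R2 → (0, 0, 1, -5/31)
  clear (0,2): R0 −= (2/3)R2 → (1, 0, 0, 24/31)
  clear (1,2): R1 −= (3)R2 → (0, 1, 0, 61/62)
  clear (3,2): R3 −= (-4/3)R2 → (0, 0, 0, 14/31)
pivot(3,3)=14/31: scale R3 → (0, 0, 0, 1)
  clear (0,3): R0 −= (24/31)R3 → (1, 0, 0, 0)
  clear (1,3): R1 −= (61/62)R3 → (0, 1, 0, 0)
  clear (2,3): R2 −= (-5/31)R3 → (0, 0, 1, 0)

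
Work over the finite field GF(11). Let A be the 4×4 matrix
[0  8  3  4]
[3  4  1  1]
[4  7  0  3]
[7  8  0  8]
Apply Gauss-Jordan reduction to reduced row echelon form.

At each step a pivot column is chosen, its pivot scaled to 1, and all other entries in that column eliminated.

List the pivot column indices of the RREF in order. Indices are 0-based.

pivot(0,0): swap R0↔R1
pivot(0,0)=3: scale R0 → (1, 5, 4, 4)
  clear (2,0): R2 −= (4)R0 → (0, 9, 6, 9)
  clear (3,0): R3 −= (7)R0 → (0, 6, 5, 2)
pivot(1,1)=8: scale R1 → (0, 1, 10, 6)
  clear (0,1): R0 −= (5)R1 → (1, 0, 9, 7)
  clear (2,1): R2 −= (9)R1 → (0, 0, 4, 10)
  clear (3,1): R3 −= (6)R1 → (0, 0, 0, 10)
pivot(2,2)=4: scale R2 → (0, 0, 1, 8)
  clear (0,2): R0 −= (9)R2 → (1, 0, 0, 1)
  clear (1,2): R1 −= (10)R2 → (0, 1, 0, 3)
pivot(3,3)=10: scale R3 → (0, 0, 0, 1)
  clear (0,3): R0 −= (1)R3 → (1, 0, 0, 0)
  clear (1,3): R1 −= (3)R3 → (0, 1, 0, 0)
  clear (2,3): R2 −= (8)R3 → (0, 0, 1, 0)

pivot columns: 0, 1, 2, 3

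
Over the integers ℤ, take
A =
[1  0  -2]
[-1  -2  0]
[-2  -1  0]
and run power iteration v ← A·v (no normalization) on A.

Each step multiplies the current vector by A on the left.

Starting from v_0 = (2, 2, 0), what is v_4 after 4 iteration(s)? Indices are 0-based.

v_0 = (2, 2, 0).
v_1 = A·v_0 = (2, -6, -6).
v_2 = A·v_1 = (14, 10, 2).
v_3 = A·v_2 = (10, -34, -38).
v_4 = A·v_3 = (86, 58, 14).

v_4 = (86, 58, 14)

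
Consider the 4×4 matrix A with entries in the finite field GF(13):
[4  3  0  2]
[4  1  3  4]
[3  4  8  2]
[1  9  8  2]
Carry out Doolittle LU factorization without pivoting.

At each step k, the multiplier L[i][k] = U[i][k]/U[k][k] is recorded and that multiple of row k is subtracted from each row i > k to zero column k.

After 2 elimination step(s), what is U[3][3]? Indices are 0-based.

Step 1: pivot at (0,0) is 4.
  row1 ← row1 − (1)·row0  ⇒  L[1][0]=1, U row1=(0, 11, 3, 2)
  row2 ← row2 − (4)·row0  ⇒  L[2][0]=4, U row2=(0, 5, 8, 7)
  row3 ← row3 − (10)·row0  ⇒  L[3][0]=10, U row3=(0, 5, 8, 8)
Step 2: pivot at (1,1) is 11.
  row2 ← row2 − (4)·row1  ⇒  L[2][1]=4, U row2=(0, 0, 9, 12)
  row3 ← row3 − (4)·row1  ⇒  L[3][1]=4, U row3=(0, 0, 9, 0)

U[3][3] = 0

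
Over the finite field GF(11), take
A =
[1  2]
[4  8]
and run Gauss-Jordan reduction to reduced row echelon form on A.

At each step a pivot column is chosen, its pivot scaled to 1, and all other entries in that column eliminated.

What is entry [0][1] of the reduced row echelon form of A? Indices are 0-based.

M[0][1] = 2

[1] R0 /= 1  ⇒  (1, 2)
     R1 -= 4·R0  ⇒  (0, 0)
column 1 empty below row 1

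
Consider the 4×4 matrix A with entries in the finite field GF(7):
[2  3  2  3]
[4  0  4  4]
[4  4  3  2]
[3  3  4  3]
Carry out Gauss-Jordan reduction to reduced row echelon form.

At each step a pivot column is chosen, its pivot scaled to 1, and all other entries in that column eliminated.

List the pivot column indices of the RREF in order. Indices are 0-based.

pivot columns: 0, 1, 2, 3

pivot(0,0)=2: scale R0 → (1, 5, 1, 5)
  clear (1,0): R1 −= (4)R0 → (0, 1, 0, 5)
  clear (2,0): R2 −= (4)R0 → (0, 5, 6, 3)
  clear (3,0): R3 −= (3)R0 → (0, 2, 1, 2)
pivot(1,1)=1: scale R1 → (0, 1, 0, 5)
  clear (0,1): R0 −= (5)R1 → (1, 0, 1, 1)
  clear (2,1): R2 −= (5)R1 → (0, 0, 6, 6)
  clear (3,1): R3 −= (2)R1 → (0, 0, 1, 6)
pivot(2,2)=6: scale R2 → (0, 0, 1, 1)
  clear (0,2): R0 −= (1)R2 → (1, 0, 0, 0)
  clear (3,2): R3 −= (1)R2 → (0, 0, 0, 5)
pivot(3,3)=5: scale R3 → (0, 0, 0, 1)
  clear (1,3): R1 −= (5)R3 → (0, 1, 0, 0)
  clear (2,3): R2 −= (1)R3 → (0, 0, 1, 0)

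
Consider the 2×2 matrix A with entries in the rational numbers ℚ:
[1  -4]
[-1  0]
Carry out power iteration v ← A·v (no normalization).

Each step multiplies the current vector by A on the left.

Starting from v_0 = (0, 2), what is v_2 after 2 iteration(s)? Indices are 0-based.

v_2 = (-8, 8)

v_0 = (0, 2).
v_1 = A·v_0 = (-8, 0).
v_2 = A·v_1 = (-8, 8).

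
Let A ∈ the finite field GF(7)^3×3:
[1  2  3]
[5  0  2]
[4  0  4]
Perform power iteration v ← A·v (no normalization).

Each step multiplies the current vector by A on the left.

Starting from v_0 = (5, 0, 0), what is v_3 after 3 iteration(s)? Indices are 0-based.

v_0 = (5, 0, 0).
v_1 = A·v_0 = (5, 4, 6).
v_2 = A·v_1 = (3, 2, 2).
v_3 = A·v_2 = (6, 5, 6).

v_3 = (6, 5, 6)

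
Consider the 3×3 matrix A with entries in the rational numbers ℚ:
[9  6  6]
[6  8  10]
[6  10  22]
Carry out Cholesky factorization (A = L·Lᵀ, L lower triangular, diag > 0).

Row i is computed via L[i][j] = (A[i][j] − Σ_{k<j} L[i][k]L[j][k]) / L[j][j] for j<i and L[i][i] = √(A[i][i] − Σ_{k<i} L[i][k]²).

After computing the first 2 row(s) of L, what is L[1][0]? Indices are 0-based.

Step 1: L[0][0] = √(9) = 3.
  L[1][0] = (6) / L[0][0] = 2.
Step 2: L[1][1] = √(4) = 2.

L[1][0] = 2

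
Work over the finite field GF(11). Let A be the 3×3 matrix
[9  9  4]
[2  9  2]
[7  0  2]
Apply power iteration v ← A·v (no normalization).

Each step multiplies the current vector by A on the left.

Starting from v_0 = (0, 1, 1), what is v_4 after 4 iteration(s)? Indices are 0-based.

v_4 = (5, 3, 2)

v_0 = (0, 1, 1).
v_1 = A·v_0 = (2, 0, 2).
v_2 = A·v_1 = (4, 8, 7).
v_3 = A·v_2 = (4, 6, 9).
v_4 = A·v_3 = (5, 3, 2).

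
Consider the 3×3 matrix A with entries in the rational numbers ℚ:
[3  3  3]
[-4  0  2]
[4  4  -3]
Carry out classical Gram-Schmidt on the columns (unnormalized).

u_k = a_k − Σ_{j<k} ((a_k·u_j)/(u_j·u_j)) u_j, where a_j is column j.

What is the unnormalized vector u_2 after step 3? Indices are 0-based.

u_2 = (84/25, 0, -63/25)

Step 1: u_0 = a_0 = (3, -4, 4).
Step 2: u_1 = a_1 − (25/41)·u_0 = (48/41, 100/41, 64/41).
Step 3: u_2 = a_2 − (-11/41)·u_0 − (19/50)·u_1 = (84/25, 0, -63/25).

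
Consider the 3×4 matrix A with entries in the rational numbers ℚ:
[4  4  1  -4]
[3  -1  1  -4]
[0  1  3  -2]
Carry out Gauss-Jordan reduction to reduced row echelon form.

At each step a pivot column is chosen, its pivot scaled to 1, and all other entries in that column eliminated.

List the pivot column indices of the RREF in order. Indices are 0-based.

pivot(0,0)=4: scale R0 → (1, 1, 1/4, -1)
  clear (1,0): R1 −= (3)R0 → (0, -4, 1/4, -1)
pivot(1,1)=-4: scale R1 → (0, 1, -1/16, 1/4)
  clear (0,1): R0 −= (1)R1 → (1, 0, 5/16, -5/4)
  clear (2,1): R2 −= (1)R1 → (0, 0, 49/16, -9/4)
pivot(2,2)=49/16: scale R2 → (0, 0, 1, -36/49)
  clear (0,2): R0 −= (5/16)R2 → (1, 0, 0, -50/49)
  clear (1,2): R1 −= (-1/16)R2 → (0, 1, 0, 10/49)

pivot columns: 0, 1, 2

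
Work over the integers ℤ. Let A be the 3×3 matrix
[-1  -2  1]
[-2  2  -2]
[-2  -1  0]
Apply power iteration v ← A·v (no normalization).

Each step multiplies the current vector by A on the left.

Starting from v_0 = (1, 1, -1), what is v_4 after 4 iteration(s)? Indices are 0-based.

v_4 = (-45, 138, 24)

v_0 = (1, 1, -1).
v_1 = A·v_0 = (-4, 2, -3).
v_2 = A·v_1 = (-3, 18, 6).
v_3 = A·v_2 = (-27, 30, -12).
v_4 = A·v_3 = (-45, 138, 24).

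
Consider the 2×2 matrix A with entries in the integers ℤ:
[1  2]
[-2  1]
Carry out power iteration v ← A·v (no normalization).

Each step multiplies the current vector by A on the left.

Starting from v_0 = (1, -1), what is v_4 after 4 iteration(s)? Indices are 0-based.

v_0 = (1, -1).
v_1 = A·v_0 = (-1, -3).
v_2 = A·v_1 = (-7, -1).
v_3 = A·v_2 = (-9, 13).
v_4 = A·v_3 = (17, 31).

v_4 = (17, 31)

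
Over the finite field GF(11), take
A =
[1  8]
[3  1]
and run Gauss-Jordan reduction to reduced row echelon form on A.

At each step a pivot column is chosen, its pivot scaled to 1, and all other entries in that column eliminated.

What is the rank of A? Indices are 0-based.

rank = 2

step 1: normalize row 0 (÷1) = (1, 8)
  row 1: subtract 3×row0 = (0, 10)
step 2: normalize row 1 (÷10) = (0, 1)
  row 0: subtract 8×row1 = (1, 0)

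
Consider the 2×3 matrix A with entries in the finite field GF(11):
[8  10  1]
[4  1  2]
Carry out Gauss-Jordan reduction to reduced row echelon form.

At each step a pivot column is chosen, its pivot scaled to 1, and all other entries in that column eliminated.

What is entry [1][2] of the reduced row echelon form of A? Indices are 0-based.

step 1: normalize row 0 (÷8) = (1, 4, 7)
  row 1: subtract 4×row0 = (0, 7, 7)
step 2: normalize row 1 (÷7) = (0, 1, 1)
  row 0: subtract 4×row1 = (1, 0, 3)

M[1][2] = 1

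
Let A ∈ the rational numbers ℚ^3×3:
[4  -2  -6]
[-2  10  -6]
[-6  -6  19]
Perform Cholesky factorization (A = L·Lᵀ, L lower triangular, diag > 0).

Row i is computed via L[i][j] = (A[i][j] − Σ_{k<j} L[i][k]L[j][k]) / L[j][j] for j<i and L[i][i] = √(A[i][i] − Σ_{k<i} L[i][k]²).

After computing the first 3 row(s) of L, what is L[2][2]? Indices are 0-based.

L[2][2] = 1

Step 1: L[0][0] = √(4) = 2.
  L[1][0] = (-2) / L[0][0] = -1.
Step 2: L[1][1] = √(9) = 3.
  L[2][0] = (-6) / L[0][0] = -3.
  L[2][1] = (-9) / L[1][1] = -3.
Step 3: L[2][2] = √(1) = 1.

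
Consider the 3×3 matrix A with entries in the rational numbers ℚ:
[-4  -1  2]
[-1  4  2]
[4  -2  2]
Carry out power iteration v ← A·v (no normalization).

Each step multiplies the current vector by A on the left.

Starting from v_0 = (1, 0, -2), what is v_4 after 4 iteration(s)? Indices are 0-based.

v_4 = (1105, -80, -206)

v_0 = (1, 0, -2).
v_1 = A·v_0 = (-8, -5, 0).
v_2 = A·v_1 = (37, -12, -22).
v_3 = A·v_2 = (-180, -129, 128).
v_4 = A·v_3 = (1105, -80, -206).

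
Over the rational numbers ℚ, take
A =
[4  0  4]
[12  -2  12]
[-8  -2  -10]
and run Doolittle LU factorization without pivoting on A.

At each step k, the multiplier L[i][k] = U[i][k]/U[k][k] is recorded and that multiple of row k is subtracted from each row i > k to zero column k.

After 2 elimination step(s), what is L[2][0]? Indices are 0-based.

L[2][0] = -2

Step 1: pivot at (0,0) is 4.
  row1 ← row1 − (3)·row0  ⇒  L[1][0]=3, U row1=(0, -2, 0)
  row2 ← row2 − (-2)·row0  ⇒  L[2][0]=-2, U row2=(0, -2, -2)
Step 2: pivot at (1,1) is -2.
  row2 ← row2 − (1)·row1  ⇒  L[2][1]=1, U row2=(0, 0, -2)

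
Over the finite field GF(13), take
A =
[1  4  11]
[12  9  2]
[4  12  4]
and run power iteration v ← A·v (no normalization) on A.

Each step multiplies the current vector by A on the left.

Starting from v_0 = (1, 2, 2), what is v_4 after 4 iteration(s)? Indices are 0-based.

v_4 = (9, 4, 7)

v_0 = (1, 2, 2).
v_1 = A·v_0 = (5, 8, 10).
v_2 = A·v_1 = (4, 9, 0).
v_3 = A·v_2 = (1, 12, 7).
v_4 = A·v_3 = (9, 4, 7).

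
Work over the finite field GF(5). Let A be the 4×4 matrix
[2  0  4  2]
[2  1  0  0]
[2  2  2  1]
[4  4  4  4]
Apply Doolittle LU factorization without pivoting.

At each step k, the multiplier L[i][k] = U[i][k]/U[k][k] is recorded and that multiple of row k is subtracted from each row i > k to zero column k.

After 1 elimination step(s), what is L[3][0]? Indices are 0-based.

L[3][0] = 2

[col 0] pivot 2
  R1 -= 1*R0 → (0, 1, 1, 3)  (L[1][0] := 1)
  R2 -= 1*R0 → (0, 2, 3, 4)  (L[2][0] := 1)
  R3 -= 2*R0 → (0, 4, 1, 0)  (L[3][0] := 2)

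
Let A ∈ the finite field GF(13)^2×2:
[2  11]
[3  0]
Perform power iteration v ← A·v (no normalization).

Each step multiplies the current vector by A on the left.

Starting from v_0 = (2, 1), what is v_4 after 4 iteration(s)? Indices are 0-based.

v_0 = (2, 1).
v_1 = A·v_0 = (2, 6).
v_2 = A·v_1 = (5, 6).
v_3 = A·v_2 = (11, 2).
v_4 = A·v_3 = (5, 7).

v_4 = (5, 7)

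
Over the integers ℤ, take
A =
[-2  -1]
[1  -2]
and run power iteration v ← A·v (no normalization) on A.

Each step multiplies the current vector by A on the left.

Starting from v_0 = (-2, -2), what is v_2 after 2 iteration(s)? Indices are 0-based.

v_2 = (-14, 2)

v_0 = (-2, -2).
v_1 = A·v_0 = (6, 2).
v_2 = A·v_1 = (-14, 2).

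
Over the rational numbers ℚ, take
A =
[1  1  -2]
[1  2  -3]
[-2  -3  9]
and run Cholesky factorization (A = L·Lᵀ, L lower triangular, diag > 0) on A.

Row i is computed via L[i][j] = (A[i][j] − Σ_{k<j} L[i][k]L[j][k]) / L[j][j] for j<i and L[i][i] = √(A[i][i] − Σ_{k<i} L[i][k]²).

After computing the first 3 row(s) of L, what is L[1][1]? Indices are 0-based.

L[1][1] = 1

Step 1: L[0][0] = √(1) = 1.
  L[1][0] = (1) / L[0][0] = 1.
Step 2: L[1][1] = √(1) = 1.
  L[2][0] = (-2) / L[0][0] = -2.
  L[2][1] = (-1) / L[1][1] = -1.
Step 3: L[2][2] = √(4) = 2.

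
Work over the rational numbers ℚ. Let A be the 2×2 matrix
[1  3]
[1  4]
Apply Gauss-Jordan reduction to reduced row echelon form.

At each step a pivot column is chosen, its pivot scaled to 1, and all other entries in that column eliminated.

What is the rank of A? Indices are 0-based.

[1] R0 /= 1  ⇒  (1, 3)
     R1 -= 1·R0  ⇒  (0, 1)
[2] R1 /= 1  ⇒  (0, 1)
     R0 -= 3·R1  ⇒  (1, 0)

rank = 2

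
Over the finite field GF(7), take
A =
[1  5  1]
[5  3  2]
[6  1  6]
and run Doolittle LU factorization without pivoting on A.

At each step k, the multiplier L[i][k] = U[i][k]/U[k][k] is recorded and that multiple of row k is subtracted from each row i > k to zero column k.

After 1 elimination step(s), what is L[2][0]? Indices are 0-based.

Step 1: pivot at (0,0) is 1.
  row1 ← row1 − (5)·row0  ⇒  L[1][0]=5, U row1=(0, 6, 4)
  row2 ← row2 − (6)·row0  ⇒  L[2][0]=6, U row2=(0, 6, 0)

L[2][0] = 6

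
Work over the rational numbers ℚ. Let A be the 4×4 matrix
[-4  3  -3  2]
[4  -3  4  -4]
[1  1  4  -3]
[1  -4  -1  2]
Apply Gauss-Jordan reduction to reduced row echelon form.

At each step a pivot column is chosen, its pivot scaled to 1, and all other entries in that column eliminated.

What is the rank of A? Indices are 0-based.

step 1: normalize row 0 (÷-4) = (1, -3/4, 3/4, -1/2)
  row 1: subtract 4×row0 = (0, 0, 1, -2)
  row 2: subtract 1×row0 = (0, 7/4, 13/4, -5/2)
  row 3: subtract 1×row0 = (0, -13/4, -7/4, 5/2)
step 2: exchange rows 1,2
step 2: normalize row 1 (÷7/4) = (0, 1, 13/7, -10/7)
  row 0: subtract -3/4×row1 = (1, 0, 15/7, -11/7)
  row 3: subtract -13/4×row1 = (0, 0, 30/7, -15/7)
step 3: normalize row 2 (÷1) = (0, 0, 1, -2)
  row 0: subtract 15/7×row2 = (1, 0, 0, 19/7)
  row 1: subtract 13/7×row2 = (0, 1, 0, 16/7)
  row 3: subtract 30/7×row2 = (0, 0, 0, 45/7)
step 4: normalize row 3 (÷45/7) = (0, 0, 0, 1)
  row 0: subtract 19/7×row3 = (1, 0, 0, 0)
  row 1: subtract 16/7×row3 = (0, 1, 0, 0)
  row 2: subtract -2×row3 = (0, 0, 1, 0)

rank = 4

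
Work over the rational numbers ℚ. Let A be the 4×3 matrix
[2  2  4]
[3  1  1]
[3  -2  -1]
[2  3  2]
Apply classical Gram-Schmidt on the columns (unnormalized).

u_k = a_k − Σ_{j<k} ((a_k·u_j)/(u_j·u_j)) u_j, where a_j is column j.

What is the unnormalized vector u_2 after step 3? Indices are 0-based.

Step 1: u_0 = a_0 = (2, 3, 3, 2).
Step 2: u_1 = a_1 − (7/26)·u_0 = (19/13, 5/26, -73/26, 32/13).
Step 3: u_2 = a_2 − (6/13)·u_0 − (358/419)·u_1 = (766/419, -230/419, 6/419, -430/419).

u_2 = (766/419, -230/419, 6/419, -430/419)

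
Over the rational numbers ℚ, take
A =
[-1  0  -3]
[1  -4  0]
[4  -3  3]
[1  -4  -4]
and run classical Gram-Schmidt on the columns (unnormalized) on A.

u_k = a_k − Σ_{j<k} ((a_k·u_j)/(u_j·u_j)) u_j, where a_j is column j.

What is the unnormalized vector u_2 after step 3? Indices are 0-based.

Step 1: u_0 = a_0 = (-1, 1, 4, 1).
Step 2: u_1 = a_1 − (-20/19)·u_0 = (-20/19, -56/19, 23/19, -56/19).
Step 3: u_2 = a_2 − (11/19)·u_0 − (353/379)·u_1 = (-546/379, 821/379, -168/379, -695/379).

u_2 = (-546/379, 821/379, -168/379, -695/379)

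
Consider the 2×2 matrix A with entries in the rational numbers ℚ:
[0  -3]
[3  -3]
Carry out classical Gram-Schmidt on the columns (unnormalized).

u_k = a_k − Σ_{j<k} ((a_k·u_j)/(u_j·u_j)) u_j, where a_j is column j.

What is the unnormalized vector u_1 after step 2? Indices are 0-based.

u_1 = (-3, 0)

Step 1: u_0 = a_0 = (0, 3).
Step 2: u_1 = a_1 − (-1)·u_0 = (-3, 0).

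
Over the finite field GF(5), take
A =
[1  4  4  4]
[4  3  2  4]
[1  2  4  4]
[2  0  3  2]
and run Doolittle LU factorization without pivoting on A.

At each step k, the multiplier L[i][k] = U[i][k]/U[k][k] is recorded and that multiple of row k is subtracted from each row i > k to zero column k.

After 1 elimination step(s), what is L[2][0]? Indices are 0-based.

L[2][0] = 1

Step 1: pivot at (0,0) is 1.
  row1 ← row1 − (4)·row0  ⇒  L[1][0]=4, U row1=(0, 2, 1, 3)
  row2 ← row2 − (1)·row0  ⇒  L[2][0]=1, U row2=(0, 3, 0, 0)
  row3 ← row3 − (2)·row0  ⇒  L[3][0]=2, U row3=(0, 2, 0, 4)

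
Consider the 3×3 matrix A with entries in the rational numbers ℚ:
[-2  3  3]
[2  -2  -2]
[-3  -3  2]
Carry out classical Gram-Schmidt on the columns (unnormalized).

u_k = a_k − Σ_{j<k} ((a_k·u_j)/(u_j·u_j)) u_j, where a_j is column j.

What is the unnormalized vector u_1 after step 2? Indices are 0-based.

Step 1: u_0 = a_0 = (-2, 2, -3).
Step 2: u_1 = a_1 − (-1/17)·u_0 = (49/17, -32/17, -54/17).

u_1 = (49/17, -32/17, -54/17)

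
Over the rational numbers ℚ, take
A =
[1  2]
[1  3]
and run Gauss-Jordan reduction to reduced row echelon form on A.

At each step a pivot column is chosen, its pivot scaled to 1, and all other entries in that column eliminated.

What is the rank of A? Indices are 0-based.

rank = 2

step 1: normalize row 0 (÷1) = (1, 2)
  row 1: subtract 1×row0 = (0, 1)
step 2: normalize row 1 (÷1) = (0, 1)
  row 0: subtract 2×row1 = (1, 0)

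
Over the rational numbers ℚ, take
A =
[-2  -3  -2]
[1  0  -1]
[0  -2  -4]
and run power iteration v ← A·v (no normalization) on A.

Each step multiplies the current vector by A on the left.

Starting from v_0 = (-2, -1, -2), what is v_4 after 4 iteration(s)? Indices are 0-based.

v_0 = (-2, -1, -2).
v_1 = A·v_0 = (11, 0, 10).
v_2 = A·v_1 = (-42, 1, -40).
v_3 = A·v_2 = (161, -2, 158).
v_4 = A·v_3 = (-632, 3, -628).

v_4 = (-632, 3, -628)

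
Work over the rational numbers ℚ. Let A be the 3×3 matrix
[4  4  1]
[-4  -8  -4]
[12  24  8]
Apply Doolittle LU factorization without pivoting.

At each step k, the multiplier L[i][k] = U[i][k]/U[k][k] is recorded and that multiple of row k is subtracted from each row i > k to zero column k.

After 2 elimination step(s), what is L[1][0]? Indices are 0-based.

[col 0] pivot 4
  R1 -= -1*R0 → (0, -4, -3)  (L[1][0] := -1)
  R2 -= 3*R0 → (0, 12, 5)  (L[2][0] := 3)
[col 1] pivot -4
  R2 -= -3*R1 → (0, 0, -4)  (L[2][1] := -3)

L[1][0] = -1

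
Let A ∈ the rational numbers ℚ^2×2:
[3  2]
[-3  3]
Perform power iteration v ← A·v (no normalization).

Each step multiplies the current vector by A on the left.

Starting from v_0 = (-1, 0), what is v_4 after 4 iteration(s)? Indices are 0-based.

v_4 = (207, 108)

v_0 = (-1, 0).
v_1 = A·v_0 = (-3, 3).
v_2 = A·v_1 = (-3, 18).
v_3 = A·v_2 = (27, 63).
v_4 = A·v_3 = (207, 108).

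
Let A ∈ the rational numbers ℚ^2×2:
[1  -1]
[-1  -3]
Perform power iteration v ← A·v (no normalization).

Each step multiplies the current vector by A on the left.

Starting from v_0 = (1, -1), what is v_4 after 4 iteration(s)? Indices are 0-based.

v_4 = (-16, -80)

v_0 = (1, -1).
v_1 = A·v_0 = (2, 2).
v_2 = A·v_1 = (0, -8).
v_3 = A·v_2 = (8, 24).
v_4 = A·v_3 = (-16, -80).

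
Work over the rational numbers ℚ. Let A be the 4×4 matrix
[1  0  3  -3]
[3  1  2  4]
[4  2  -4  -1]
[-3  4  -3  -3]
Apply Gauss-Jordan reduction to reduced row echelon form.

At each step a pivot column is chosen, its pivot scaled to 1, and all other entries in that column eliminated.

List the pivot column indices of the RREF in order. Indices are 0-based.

pivot(0,0)=1: scale R0 → (1, 0, 3, -3)
  clear (1,0): R1 −= (3)R0 → (0, 1, -7, 13)
  clear (2,0): R2 −= (4)R0 → (0, 2, -16, 11)
  clear (3,0): R3 −= (-3)R0 → (0, 4, 6, -12)
pivot(1,1)=1: scale R1 → (0, 1, -7, 13)
  clear (2,1): R2 −= (2)R1 → (0, 0, -2, -15)
  clear (3,1): R3 −= (4)R1 → (0, 0, 34, -64)
pivot(2,2)=-2: scale R2 → (0, 0, 1, 15/2)
  clear (0,2): R0 −= (3)R2 → (1, 0, 0, -51/2)
  clear (1,2): R1 −= (-7)R2 → (0, 1, 0, 131/2)
  clear (3,2): R3 −= (34)R2 → (0, 0, 0, -319)
pivot(3,3)=-319: scale R3 → (0, 0, 0, 1)
  clear (0,3): R0 −= (-51/2)R3 → (1, 0, 0, 0)
  clear (1,3): R1 −= (131/2)R3 → (0, 1, 0, 0)
  clear (2,3): R2 −= (15/2)R3 → (0, 0, 1, 0)

pivot columns: 0, 1, 2, 3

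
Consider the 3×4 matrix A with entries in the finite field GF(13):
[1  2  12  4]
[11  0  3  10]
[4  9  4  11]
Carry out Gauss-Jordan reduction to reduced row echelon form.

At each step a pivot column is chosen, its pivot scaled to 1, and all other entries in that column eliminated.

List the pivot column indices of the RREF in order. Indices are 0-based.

pivot(0,0)=1: scale R0 → (1, 2, 12, 4)
  clear (1,0): R1 −= (11)R0 → (0, 4, 1, 5)
  clear (2,0): R2 −= (4)R0 → (0, 1, 8, 8)
pivot(1,1)=4: scale R1 → (0, 1, 10, 11)
  clear (0,1): R0 −= (2)R1 → (1, 0, 5, 8)
  clear (2,1): R2 −= (1)R1 → (0, 0, 11, 10)
pivot(2,2)=11: scale R2 → (0, 0, 1, 8)
  clear (0,2): R0 −= (5)R2 → (1, 0, 0, 7)
  clear (1,2): R1 −= (10)R2 → (0, 1, 0, 9)

pivot columns: 0, 1, 2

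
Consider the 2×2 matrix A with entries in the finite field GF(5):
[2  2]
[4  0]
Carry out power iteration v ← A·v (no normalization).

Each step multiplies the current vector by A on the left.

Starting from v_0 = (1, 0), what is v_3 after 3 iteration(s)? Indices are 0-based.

v_3 = (0, 3)

v_0 = (1, 0).
v_1 = A·v_0 = (2, 4).
v_2 = A·v_1 = (2, 3).
v_3 = A·v_2 = (0, 3).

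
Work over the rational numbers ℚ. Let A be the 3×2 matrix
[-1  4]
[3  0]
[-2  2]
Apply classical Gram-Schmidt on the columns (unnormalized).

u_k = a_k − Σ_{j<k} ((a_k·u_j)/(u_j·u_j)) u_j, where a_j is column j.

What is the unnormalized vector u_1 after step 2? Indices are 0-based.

Step 1: u_0 = a_0 = (-1, 3, -2).
Step 2: u_1 = a_1 − (-4/7)·u_0 = (24/7, 12/7, 6/7).

u_1 = (24/7, 12/7, 6/7)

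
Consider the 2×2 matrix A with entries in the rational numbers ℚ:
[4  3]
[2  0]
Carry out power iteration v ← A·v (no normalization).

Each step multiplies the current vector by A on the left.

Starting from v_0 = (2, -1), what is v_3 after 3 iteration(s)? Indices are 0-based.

v_0 = (2, -1).
v_1 = A·v_0 = (5, 4).
v_2 = A·v_1 = (32, 10).
v_3 = A·v_2 = (158, 64).

v_3 = (158, 64)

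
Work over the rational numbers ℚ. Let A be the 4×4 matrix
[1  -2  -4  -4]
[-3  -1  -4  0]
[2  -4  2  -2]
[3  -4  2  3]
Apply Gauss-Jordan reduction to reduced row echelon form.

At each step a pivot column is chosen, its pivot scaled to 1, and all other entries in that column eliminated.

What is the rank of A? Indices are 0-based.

rank = 4

pivot(0,0)=1: scale R0 → (1, -2, -4, -4)
  clear (1,0): R1 −= (-3)R0 → (0, -7, -16, -12)
  clear (2,0): R2 −= (2)R0 → (0, 0, 10, 6)
  clear (3,0): R3 −= (3)R0 → (0, 2, 14, 15)
pivot(1,1)=-7: scale R1 → (0, 1, 16/7, 12/7)
  clear (0,1): R0 −= (-2)R1 → (1, 0, 4/7, -4/7)
  clear (3,1): R3 −= (2)R1 → (0, 0, 66/7, 81/7)
pivot(2,2)=10: scale R2 → (0, 0, 1, 3/5)
  clear (0,2): R0 −= (4/7)R2 → (1, 0, 0, -32/35)
  clear (1,2): R1 −= (16/7)R2 → (0, 1, 0, 12/35)
  clear (3,2): R3 −= (66/7)R2 → (0, 0, 0, 207/35)
pivot(3,3)=207/35: scale R3 → (0, 0, 0, 1)
  clear (0,3): R0 −= (-32/35)R3 → (1, 0, 0, 0)
  clear (1,3): R1 −= (12/35)R3 → (0, 1, 0, 0)
  clear (2,3): R2 −= (3/5)R3 → (0, 0, 1, 0)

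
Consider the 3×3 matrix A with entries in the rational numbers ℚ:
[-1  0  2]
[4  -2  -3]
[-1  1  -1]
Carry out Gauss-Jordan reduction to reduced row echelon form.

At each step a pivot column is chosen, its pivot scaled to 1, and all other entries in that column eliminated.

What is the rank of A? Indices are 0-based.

pivot(0,0)=-1: scale R0 → (1, 0, -2)
  clear (1,0): R1 −= (4)R0 → (0, -2, 5)
  clear (2,0): R2 −= (-1)R0 → (0, 1, -3)
pivot(1,1)=-2: scale R1 → (0, 1, -5/2)
  clear (2,1): R2 −= (1)R1 → (0, 0, -1/2)
pivot(2,2)=-1/2: scale R2 → (0, 0, 1)
  clear (0,2): R0 −= (-2)R2 → (1, 0, 0)
  clear (1,2): R1 −= (-5/2)R2 → (0, 1, 0)

rank = 3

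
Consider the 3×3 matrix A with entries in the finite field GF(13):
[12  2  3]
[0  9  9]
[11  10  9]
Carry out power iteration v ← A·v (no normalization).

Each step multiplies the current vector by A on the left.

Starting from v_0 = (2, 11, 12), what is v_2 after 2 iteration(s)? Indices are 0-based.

v_0 = (2, 11, 12).
v_1 = A·v_0 = (4, 12, 6).
v_2 = A·v_1 = (12, 6, 10).

v_2 = (12, 6, 10)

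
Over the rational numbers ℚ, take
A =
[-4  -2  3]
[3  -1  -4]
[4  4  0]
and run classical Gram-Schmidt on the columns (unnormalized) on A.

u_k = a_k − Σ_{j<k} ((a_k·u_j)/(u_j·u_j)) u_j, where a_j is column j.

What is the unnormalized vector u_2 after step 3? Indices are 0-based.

u_2 = (64/105, 32/105, 8/21)

Step 1: u_0 = a_0 = (-4, 3, 4).
Step 2: u_1 = a_1 − (21/41)·u_0 = (2/41, -104/41, 80/41).
Step 3: u_2 = a_2 − (-24/41)·u_0 − (211/210)·u_1 = (64/105, 32/105, 8/21).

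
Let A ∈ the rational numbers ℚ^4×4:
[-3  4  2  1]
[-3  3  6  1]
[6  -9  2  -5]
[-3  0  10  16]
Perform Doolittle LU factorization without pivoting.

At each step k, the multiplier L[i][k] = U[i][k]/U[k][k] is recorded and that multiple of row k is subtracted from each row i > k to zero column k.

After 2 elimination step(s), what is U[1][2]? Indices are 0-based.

U[1][2] = 4

k=0: U[0][0]=-3
  eliminate (1,0): mult=1, new row 1: (0, -1, 4, 0); set L[1][0]=1
  eliminate (2,0): mult=-2, new row 2: (0, -1, 6, -3); set L[2][0]=-2
  eliminate (3,0): mult=1, new row 3: (0, -4, 8, 15); set L[3][0]=1
k=1: U[1][1]=-1
  eliminate (2,1): mult=1, new row 2: (0, 0, 2, -3); set L[2][1]=1
  eliminate (3,1): mult=4, new row 3: (0, 0, -8, 15); set L[3][1]=4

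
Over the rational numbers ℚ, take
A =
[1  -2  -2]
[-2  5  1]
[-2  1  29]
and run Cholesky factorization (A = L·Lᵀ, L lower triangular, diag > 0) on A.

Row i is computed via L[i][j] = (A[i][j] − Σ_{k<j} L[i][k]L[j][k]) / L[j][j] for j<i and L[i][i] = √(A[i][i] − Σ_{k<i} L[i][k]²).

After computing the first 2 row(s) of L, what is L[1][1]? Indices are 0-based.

Step 1: L[0][0] = √(1) = 1.
  L[1][0] = (-2) / L[0][0] = -2.
Step 2: L[1][1] = √(1) = 1.

L[1][1] = 1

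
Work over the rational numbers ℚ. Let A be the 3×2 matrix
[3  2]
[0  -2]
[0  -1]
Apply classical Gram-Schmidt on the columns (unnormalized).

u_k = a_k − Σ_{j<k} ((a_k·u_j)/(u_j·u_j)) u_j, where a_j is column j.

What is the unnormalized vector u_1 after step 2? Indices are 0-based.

u_1 = (0, -2, -1)

Step 1: u_0 = a_0 = (3, 0, 0).
Step 2: u_1 = a_1 − (2/3)·u_0 = (0, -2, -1).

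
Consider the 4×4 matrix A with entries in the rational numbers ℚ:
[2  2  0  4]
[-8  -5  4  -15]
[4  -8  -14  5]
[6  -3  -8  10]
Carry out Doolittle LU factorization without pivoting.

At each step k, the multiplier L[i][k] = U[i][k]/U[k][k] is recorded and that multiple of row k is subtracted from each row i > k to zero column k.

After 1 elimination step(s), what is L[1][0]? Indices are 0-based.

L[1][0] = -4

[col 0] pivot 2
  R1 -= -4*R0 → (0, 3, 4, 1)  (L[1][0] := -4)
  R2 -= 2*R0 → (0, -12, -14, -3)  (L[2][0] := 2)
  R3 -= 3*R0 → (0, -9, -8, -2)  (L[3][0] := 3)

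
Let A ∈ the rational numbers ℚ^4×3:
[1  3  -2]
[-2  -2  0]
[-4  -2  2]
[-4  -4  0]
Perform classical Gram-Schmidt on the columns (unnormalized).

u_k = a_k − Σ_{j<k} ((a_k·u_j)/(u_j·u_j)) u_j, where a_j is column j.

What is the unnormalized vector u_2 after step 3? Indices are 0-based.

u_2 = (-16/13, -8/13, 16/13, -16/13)

Step 1: u_0 = a_0 = (1, -2, -4, -4).
Step 2: u_1 = a_1 − (31/37)·u_0 = (80/37, -12/37, 50/37, -24/37).
Step 3: u_2 = a_2 − (-10/37)·u_0 − (-3/13)·u_1 = (-16/13, -8/13, 16/13, -16/13).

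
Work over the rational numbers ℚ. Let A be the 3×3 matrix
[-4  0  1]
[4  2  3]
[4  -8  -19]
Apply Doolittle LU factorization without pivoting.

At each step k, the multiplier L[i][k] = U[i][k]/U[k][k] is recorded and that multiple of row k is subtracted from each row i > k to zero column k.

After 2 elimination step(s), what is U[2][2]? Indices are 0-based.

U[2][2] = -2

k=0: U[0][0]=-4
  eliminate (1,0): mult=-1, new row 1: (0, 2, 4); set L[1][0]=-1
  eliminate (2,0): mult=-1, new row 2: (0, -8, -18); set L[2][0]=-1
k=1: U[1][1]=2
  eliminate (2,1): mult=-4, new row 2: (0, 0, -2); set L[2][1]=-4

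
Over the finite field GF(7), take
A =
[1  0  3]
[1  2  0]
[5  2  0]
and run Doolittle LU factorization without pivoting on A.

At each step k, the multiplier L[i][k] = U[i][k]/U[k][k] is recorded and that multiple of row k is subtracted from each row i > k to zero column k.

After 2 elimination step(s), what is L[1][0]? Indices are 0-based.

Step 1: pivot at (0,0) is 1.
  row1 ← row1 − (1)·row0  ⇒  L[1][0]=1, U row1=(0, 2, 4)
  row2 ← row2 − (5)·row0  ⇒  L[2][0]=5, U row2=(0, 2, 6)
Step 2: pivot at (1,1) is 2.
  row2 ← row2 − (1)·row1  ⇒  L[2][1]=1, U row2=(0, 0, 2)

L[1][0] = 1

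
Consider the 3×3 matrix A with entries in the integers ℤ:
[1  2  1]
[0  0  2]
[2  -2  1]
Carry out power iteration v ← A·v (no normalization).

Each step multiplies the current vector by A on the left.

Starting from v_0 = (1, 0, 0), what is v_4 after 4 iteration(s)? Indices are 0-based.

v_4 = (33, 4, 16)

v_0 = (1, 0, 0).
v_1 = A·v_0 = (1, 0, 2).
v_2 = A·v_1 = (3, 4, 4).
v_3 = A·v_2 = (15, 8, 2).
v_4 = A·v_3 = (33, 4, 16).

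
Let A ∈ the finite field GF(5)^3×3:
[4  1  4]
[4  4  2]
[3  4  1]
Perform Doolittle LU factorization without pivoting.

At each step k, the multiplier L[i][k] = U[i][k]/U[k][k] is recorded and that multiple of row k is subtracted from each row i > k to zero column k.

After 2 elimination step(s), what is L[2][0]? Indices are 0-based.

k=0: U[0][0]=4
  eliminate (1,0): mult=1, new row 1: (0, 3, 3); set L[1][0]=1
  eliminate (2,0): mult=2, new row 2: (0, 2, 3); set L[2][0]=2
k=1: U[1][1]=3
  eliminate (2,1): mult=4, new row 2: (0, 0, 1); set L[2][1]=4

L[2][0] = 2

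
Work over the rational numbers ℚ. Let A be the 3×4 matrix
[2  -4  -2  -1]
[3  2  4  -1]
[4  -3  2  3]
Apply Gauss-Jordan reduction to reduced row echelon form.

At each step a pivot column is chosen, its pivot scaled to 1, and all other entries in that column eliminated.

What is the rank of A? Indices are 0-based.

rank = 3

[1] R0 /= 2  ⇒  (1, -2, -1, -1/2)
     R1 -= 3·R0  ⇒  (0, 8, 7, 1/2)
     R2 -= 4·R0  ⇒  (0, 5, 6, 5)
[2] R1 /= 8  ⇒  (0, 1, 7/8, 1/16)
     R0 -= -2·R1  ⇒  (1, 0, 3/4, -3/8)
     R2 -= 5·R1  ⇒  (0, 0, 13/8, 75/16)
[3] R2 /= 13/8  ⇒  (0, 0, 1, 75/26)
     R0 -= 3/4·R2  ⇒  (1, 0, 0, -33/13)
     R1 -= 7/8·R2  ⇒  (0, 1, 0, -32/13)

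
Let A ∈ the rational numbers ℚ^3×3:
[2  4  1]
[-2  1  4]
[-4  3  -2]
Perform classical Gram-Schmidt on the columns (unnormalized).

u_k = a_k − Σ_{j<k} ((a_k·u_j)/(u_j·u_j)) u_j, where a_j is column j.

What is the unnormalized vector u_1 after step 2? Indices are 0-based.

u_1 = (9/2, 1/2, 2)

Step 1: u_0 = a_0 = (2, -2, -4).
Step 2: u_1 = a_1 − (-1/4)·u_0 = (9/2, 1/2, 2).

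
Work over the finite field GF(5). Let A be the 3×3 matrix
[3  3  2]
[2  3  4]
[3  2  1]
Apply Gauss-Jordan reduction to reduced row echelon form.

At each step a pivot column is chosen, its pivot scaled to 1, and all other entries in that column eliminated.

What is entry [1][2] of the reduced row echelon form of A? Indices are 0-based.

M[1][2] = 1

[1] R0 /= 3  ⇒  (1, 1, 4)
     R1 -= 2·R0  ⇒  (0, 1, 1)
     R2 -= 3·R0  ⇒  (0, 4, 4)
[2] R1 /= 1  ⇒  (0, 1, 1)
     R0 -= 1·R1  ⇒  (1, 0, 3)
     R2 -= 4·R1  ⇒  (0, 0, 0)
column 2 empty below row 2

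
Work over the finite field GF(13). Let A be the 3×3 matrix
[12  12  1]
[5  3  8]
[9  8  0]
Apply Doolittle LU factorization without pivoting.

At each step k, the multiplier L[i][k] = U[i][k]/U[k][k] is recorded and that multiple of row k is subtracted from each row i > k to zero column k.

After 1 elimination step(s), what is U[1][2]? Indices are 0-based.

U[1][2] = 0

Step 1: pivot at (0,0) is 12.
  row1 ← row1 − (8)·row0  ⇒  L[1][0]=8, U row1=(0, 11, 0)
  row2 ← row2 − (4)·row0  ⇒  L[2][0]=4, U row2=(0, 12, 9)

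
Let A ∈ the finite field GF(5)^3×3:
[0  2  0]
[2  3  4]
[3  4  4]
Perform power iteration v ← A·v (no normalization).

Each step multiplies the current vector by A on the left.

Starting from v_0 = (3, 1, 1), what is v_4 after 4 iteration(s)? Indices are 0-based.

v_0 = (3, 1, 1).
v_1 = A·v_0 = (2, 3, 2).
v_2 = A·v_1 = (1, 1, 1).
v_3 = A·v_2 = (2, 4, 1).
v_4 = A·v_3 = (3, 0, 1).

v_4 = (3, 0, 1)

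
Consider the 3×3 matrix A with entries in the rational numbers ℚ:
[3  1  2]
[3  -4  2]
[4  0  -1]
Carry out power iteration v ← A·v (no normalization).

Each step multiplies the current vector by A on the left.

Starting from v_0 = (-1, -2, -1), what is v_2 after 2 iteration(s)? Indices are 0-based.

v_2 = (-24, -39, -25)

v_0 = (-1, -2, -1).
v_1 = A·v_0 = (-7, 3, -3).
v_2 = A·v_1 = (-24, -39, -25).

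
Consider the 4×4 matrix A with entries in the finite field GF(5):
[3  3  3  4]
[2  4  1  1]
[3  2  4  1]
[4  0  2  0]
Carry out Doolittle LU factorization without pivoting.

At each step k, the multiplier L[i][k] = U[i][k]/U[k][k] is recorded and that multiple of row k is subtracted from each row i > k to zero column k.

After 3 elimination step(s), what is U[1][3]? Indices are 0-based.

[col 0] pivot 3
  R1 -= 4*R0 → (0, 2, 4, 0)  (L[1][0] := 4)
  R2 -= 1*R0 → (0, 4, 1, 2)  (L[2][0] := 1)
  R3 -= 3*R0 → (0, 1, 3, 3)  (L[3][0] := 3)
[col 1] pivot 2
  R2 -= 2*R1 → (0, 0, 3, 2)  (L[2][1] := 2)
  R3 -= 3*R1 → (0, 0, 1, 3)  (L[3][1] := 3)
[col 2] pivot 3
  R3 -= 2*R2 → (0, 0, 0, 4)  (L[3][2] := 2)

U[1][3] = 0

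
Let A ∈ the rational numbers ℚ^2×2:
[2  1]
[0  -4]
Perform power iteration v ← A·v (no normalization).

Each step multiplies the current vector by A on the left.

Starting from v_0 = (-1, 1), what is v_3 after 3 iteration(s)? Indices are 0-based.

v_3 = (4, -64)

v_0 = (-1, 1).
v_1 = A·v_0 = (-1, -4).
v_2 = A·v_1 = (-6, 16).
v_3 = A·v_2 = (4, -64).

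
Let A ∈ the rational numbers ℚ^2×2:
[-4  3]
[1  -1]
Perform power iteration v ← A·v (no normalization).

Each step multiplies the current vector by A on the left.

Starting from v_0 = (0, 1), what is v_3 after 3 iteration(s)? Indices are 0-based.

v_3 = (72, -19)

v_0 = (0, 1).
v_1 = A·v_0 = (3, -1).
v_2 = A·v_1 = (-15, 4).
v_3 = A·v_2 = (72, -19).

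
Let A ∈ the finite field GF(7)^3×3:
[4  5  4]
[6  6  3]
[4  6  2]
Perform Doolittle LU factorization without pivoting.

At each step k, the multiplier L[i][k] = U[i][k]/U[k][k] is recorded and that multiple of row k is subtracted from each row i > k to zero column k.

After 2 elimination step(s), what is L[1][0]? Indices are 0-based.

L[1][0] = 5

k=0: U[0][0]=4
  eliminate (1,0): mult=5, new row 1: (0, 2, 4); set L[1][0]=5
  eliminate (2,0): mult=1, new row 2: (0, 1, 5); set L[2][0]=1
k=1: U[1][1]=2
  eliminate (2,1): mult=4, new row 2: (0, 0, 3); set L[2][1]=4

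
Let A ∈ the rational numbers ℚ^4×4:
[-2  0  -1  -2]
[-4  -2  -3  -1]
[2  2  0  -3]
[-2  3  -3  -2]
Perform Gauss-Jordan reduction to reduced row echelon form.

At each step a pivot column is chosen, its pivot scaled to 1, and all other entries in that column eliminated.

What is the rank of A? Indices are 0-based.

rank = 4

pivot(0,0)=-2: scale R0 → (1, 0, 1/2, 1)
  clear (1,0): R1 −= (-4)R0 → (0, -2, -1, 3)
  clear (2,0): R2 −= (2)R0 → (0, 2, -1, -5)
  clear (3,0): R3 −= (-2)R0 → (0, 3, -2, 0)
pivot(1,1)=-2: scale R1 → (0, 1, 1/2, -3/2)
  clear (2,1): R2 −= (2)R1 → (0, 0, -2, -2)
  clear (3,1): R3 −= (3)R1 → (0, 0, -7/2, 9/2)
pivot(2,2)=-2: scale R2 → (0, 0, 1, 1)
  clear (0,2): R0 −= (1/2)R2 → (1, 0, 0, 1/2)
  clear (1,2): R1 −= (1/2)R2 → (0, 1, 0, -2)
  clear (3,2): R3 −= (-7/2)R2 → (0, 0, 0, 8)
pivot(3,3)=8: scale R3 → (0, 0, 0, 1)
  clear (0,3): R0 −= (1/2)R3 → (1, 0, 0, 0)
  clear (1,3): R1 −= (-2)R3 → (0, 1, 0, 0)
  clear (2,3): R2 −= (1)R3 → (0, 0, 1, 0)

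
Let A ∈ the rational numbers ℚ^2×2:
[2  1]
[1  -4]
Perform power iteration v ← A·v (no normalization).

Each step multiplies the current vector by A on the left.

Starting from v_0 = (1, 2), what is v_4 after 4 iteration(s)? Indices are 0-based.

v_0 = (1, 2).
v_1 = A·v_0 = (4, -7).
v_2 = A·v_1 = (1, 32).
v_3 = A·v_2 = (34, -127).
v_4 = A·v_3 = (-59, 542).

v_4 = (-59, 542)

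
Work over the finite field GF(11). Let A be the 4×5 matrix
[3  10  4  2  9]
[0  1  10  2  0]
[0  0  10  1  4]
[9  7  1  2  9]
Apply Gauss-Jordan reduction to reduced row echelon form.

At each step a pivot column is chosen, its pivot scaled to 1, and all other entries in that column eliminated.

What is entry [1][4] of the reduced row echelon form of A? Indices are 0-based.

step 1: normalize row 0 (÷3) = (1, 7, 5, 8, 3)
  row 3: subtract 9×row0 = (0, 10, 0, 7, 4)
step 2: normalize row 1 (÷1) = (0, 1, 10, 2, 0)
  row 0: subtract 7×row1 = (1, 0, 1, 5, 3)
  row 3: subtract 10×row1 = (0, 0, 10, 9, 4)
step 3: normalize row 2 (÷10) = (0, 0, 1, 10, 7)
  row 0: subtract 1×row2 = (1, 0, 0, 6, 7)
  row 1: subtract 10×row2 = (0, 1, 0, 1, 7)
  row 3: subtract 10×row2 = (0, 0, 0, 8, 0)
step 4: normalize row 3 (÷8) = (0, 0, 0, 1, 0)
  row 0: subtract 6×row3 = (1, 0, 0, 0, 7)
  row 1: subtract 1×row3 = (0, 1, 0, 0, 7)
  row 2: subtract 10×row3 = (0, 0, 1, 0, 7)

M[1][4] = 7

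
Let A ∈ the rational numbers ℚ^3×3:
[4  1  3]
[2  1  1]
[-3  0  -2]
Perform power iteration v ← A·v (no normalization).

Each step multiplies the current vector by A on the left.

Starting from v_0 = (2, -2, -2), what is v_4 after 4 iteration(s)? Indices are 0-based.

v_4 = (-36, -28, 22)

v_0 = (2, -2, -2).
v_1 = A·v_0 = (0, 0, -2).
v_2 = A·v_1 = (-6, -2, 4).
v_3 = A·v_2 = (-14, -10, 10).
v_4 = A·v_3 = (-36, -28, 22).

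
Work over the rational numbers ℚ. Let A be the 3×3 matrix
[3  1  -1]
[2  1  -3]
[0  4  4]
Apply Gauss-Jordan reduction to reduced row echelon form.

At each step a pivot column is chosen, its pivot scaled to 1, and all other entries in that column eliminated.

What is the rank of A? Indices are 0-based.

step 1: normalize row 0 (÷3) = (1, 1/3, -1/3)
  row 1: subtract 2×row0 = (0, 1/3, -7/3)
step 2: normalize row 1 (÷1/3) = (0, 1, -7)
  row 0: subtract 1/3×row1 = (1, 0, 2)
  row 2: subtract 4×row1 = (0, 0, 32)
step 3: normalize row 2 (÷32) = (0, 0, 1)
  row 0: subtract 2×row2 = (1, 0, 0)
  row 1: subtract -7×row2 = (0, 1, 0)

rank = 3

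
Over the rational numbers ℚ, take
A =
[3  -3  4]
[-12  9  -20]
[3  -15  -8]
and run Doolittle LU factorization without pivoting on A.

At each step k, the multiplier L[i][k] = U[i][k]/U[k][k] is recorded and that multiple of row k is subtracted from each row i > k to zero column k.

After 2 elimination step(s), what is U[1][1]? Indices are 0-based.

U[1][1] = -3

[col 0] pivot 3
  R1 -= -4*R0 → (0, -3, -4)  (L[1][0] := -4)
  R2 -= 1*R0 → (0, -12, -12)  (L[2][0] := 1)
[col 1] pivot -3
  R2 -= 4*R1 → (0, 0, 4)  (L[2][1] := 4)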